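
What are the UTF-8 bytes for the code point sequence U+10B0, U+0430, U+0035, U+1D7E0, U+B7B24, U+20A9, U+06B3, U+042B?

U+10B0: 3-byte form → E1 82 B0.
U+0430: 2-byte form → D0 B0.
U+0035: 1-byte form → 35.
U+1D7E0: 4-byte form → F0 9D 9F A0.
U+B7B24: 4-byte form → F2 B7 AC A4.
U+20A9: 3-byte form → E2 82 A9.
U+06B3: 2-byte form → DA B3.
U+042B: 2-byte form → D0 AB.
Concatenated (21 bytes): E1 82 B0 D0 B0 35 F0 9D 9F A0 F2 B7 AC A4 E2 82 A9 DA B3 D0 AB.

E1 82 B0 D0 B0 35 F0 9D 9F A0 F2 B7 AC A4 E2 82 A9 DA B3 D0 AB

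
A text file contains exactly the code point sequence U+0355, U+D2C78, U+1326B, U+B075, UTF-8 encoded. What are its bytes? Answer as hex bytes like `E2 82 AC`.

U+0355: 2-byte form → CD 95.
U+D2C78: 4-byte form → F3 92 B1 B8.
U+1326B: 4-byte form → F0 93 89 AB.
U+B075: 3-byte form → EB 81 B5.
Concatenated (13 bytes): CD 95 F3 92 B1 B8 F0 93 89 AB EB 81 B5.

CD 95 F3 92 B1 B8 F0 93 89 AB EB 81 B5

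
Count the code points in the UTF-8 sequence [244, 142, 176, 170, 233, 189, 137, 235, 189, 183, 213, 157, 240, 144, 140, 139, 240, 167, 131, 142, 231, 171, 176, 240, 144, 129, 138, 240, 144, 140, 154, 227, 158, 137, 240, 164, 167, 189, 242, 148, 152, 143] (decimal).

Byte at offset 0: 0xF4 = 11110100 → 4-byte char (#1). Advance 4.
Byte at offset 4: 0xE9 = 11101001 → 3-byte char (#2). Advance 3.
Byte at offset 7: 0xEB = 11101011 → 3-byte char (#3). Advance 3.
Byte at offset 10: 0xD5 = 11010101 → 2-byte char (#4). Advance 2.
Byte at offset 12: 0xF0 = 11110000 → 4-byte char (#5). Advance 4.
Byte at offset 16: 0xF0 = 11110000 → 4-byte char (#6). Advance 4.
Byte at offset 20: 0xE7 = 11100111 → 3-byte char (#7). Advance 3.
Byte at offset 23: 0xF0 = 11110000 → 4-byte char (#8). Advance 4.
Byte at offset 27: 0xF0 = 11110000 → 4-byte char (#9). Advance 4.
Byte at offset 31: 0xE3 = 11100011 → 3-byte char (#10). Advance 3.
Byte at offset 34: 0xF0 = 11110000 → 4-byte char (#11). Advance 4.
Byte at offset 38: 0xF2 = 11110010 → 4-byte char (#12). Advance 4.
Reached end at offset 42 after 12 code points.

12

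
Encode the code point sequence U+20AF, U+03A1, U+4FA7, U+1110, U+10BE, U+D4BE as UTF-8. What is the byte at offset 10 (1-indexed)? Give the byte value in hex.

0x84

1-indexed offset 10 is 0-indexed offset 9.
U+20AF → 3-byte form E2 82 AF at offsets 0–2.
U+03A1 → 2-byte form CE A1 at offsets 3–4.
U+4FA7 → 3-byte form E4 BE A7 at offsets 5–7.
U+1110 → 3-byte form E1 84 90 at offsets 8–10.
Offset 9 falls in char 4's range; it's byte 2 of E1 84 90 = 0x84.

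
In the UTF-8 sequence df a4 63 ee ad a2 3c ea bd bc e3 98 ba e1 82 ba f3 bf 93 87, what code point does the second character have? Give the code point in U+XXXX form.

Offset 0: leading byte 0xDF = 11011111 → 2-byte char #1 = DF A4.
Offset 2: leading byte 0x63 = 01100011 → 1-byte char #2 = 63.
Leading byte 0x63 = 01100011 matches 0xxxxxxx → 1-byte sequence.
Byte 1: 0x63 = 01100011, payload 1100011 (7 bits).
Concatenate: 1100011 = 0x63 (7 bits → U+0063).

U+0063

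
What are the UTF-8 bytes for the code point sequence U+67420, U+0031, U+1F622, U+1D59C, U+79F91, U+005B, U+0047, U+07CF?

U+67420: 4-byte form → F1 A7 90 A0.
U+0031: 1-byte form → 31.
U+1F622: 4-byte form → F0 9F 98 A2.
U+1D59C: 4-byte form → F0 9D 96 9C.
U+79F91: 4-byte form → F1 B9 BE 91.
U+005B: 1-byte form → 5B.
U+0047: 1-byte form → 47.
U+07CF: 2-byte form → DF 8F.
Concatenated (21 bytes): F1 A7 90 A0 31 F0 9F 98 A2 F0 9D 96 9C F1 B9 BE 91 5B 47 DF 8F.

F1 A7 90 A0 31 F0 9F 98 A2 F0 9D 96 9C F1 B9 BE 91 5B 47 DF 8F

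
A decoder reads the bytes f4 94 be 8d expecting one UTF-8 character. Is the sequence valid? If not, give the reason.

invalid (encodes a value above U+10FFFF)

Leading byte 0xF4 = 11110100 → 4-byte form.
Payload = 0x114F8D, which exceeds U+10FFFF, the maximum Unicode code point. (Leading bytes F5–FF, or F4 followed by ≥ 0x90, are invalid.)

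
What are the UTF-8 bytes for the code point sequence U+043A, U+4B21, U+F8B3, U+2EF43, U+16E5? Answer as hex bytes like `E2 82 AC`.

U+043A: 2-byte form → D0 BA.
U+4B21: 3-byte form → E4 AC A1.
U+F8B3: 3-byte form → EF A2 B3.
U+2EF43: 4-byte form → F0 AE BD 83.
U+16E5: 3-byte form → E1 9B A5.
Concatenated (15 bytes): D0 BA E4 AC A1 EF A2 B3 F0 AE BD 83 E1 9B A5.

D0 BA E4 AC A1 EF A2 B3 F0 AE BD 83 E1 9B A5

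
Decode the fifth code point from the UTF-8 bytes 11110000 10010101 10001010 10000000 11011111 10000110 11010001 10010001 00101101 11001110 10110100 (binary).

Offset 0: leading byte 0xF0 = 11110000 → 4-byte char #1 = F0 95 8A 80.
Offset 4: leading byte 0xDF = 11011111 → 2-byte char #2 = DF 86.
Offset 6: leading byte 0xD1 = 11010001 → 2-byte char #3 = D1 91.
Offset 8: leading byte 0x2D = 00101101 → 1-byte char #4 = 2D.
Offset 9: leading byte 0xCE = 11001110 → 2-byte char #5 = CE B4.
Leading byte 0xCE = 11001110 matches 110xxxxx → 2-byte sequence.
Byte 1: 0xCE = 11001110, payload 01110 (5 bits).
Byte 2: 0xB4 = 10110100 (10xxxxxx ✓), payload 110100.
Concatenate: 01110110100 = 0x3B4 (11 bits → U+03B4).

U+03B4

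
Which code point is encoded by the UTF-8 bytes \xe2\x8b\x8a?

Leading byte 0xE2 = 11100010 matches 1110xxxx → 3-byte sequence.
Byte 1: 0xE2 = 11100010, payload 0010 (4 bits).
Byte 2: 0x8B = 10001011 (10xxxxxx ✓), payload 001011.
Byte 3: 0x8A = 10001010 (10xxxxxx ✓), payload 001010.
Concatenate: 0010001011001010 = 0x22CA (16 bits → U+22CA).

U+22CA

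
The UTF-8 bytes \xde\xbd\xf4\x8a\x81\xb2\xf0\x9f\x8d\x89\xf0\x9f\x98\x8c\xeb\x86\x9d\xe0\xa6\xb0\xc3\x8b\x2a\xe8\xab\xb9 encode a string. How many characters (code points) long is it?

Byte at offset 0: 0xDE = 11011110 → 2-byte char (#1). Advance 2.
Byte at offset 2: 0xF4 = 11110100 → 4-byte char (#2). Advance 4.
Byte at offset 6: 0xF0 = 11110000 → 4-byte char (#3). Advance 4.
Byte at offset 10: 0xF0 = 11110000 → 4-byte char (#4). Advance 4.
Byte at offset 14: 0xEB = 11101011 → 3-byte char (#5). Advance 3.
Byte at offset 17: 0xE0 = 11100000 → 3-byte char (#6). Advance 3.
Byte at offset 20: 0xC3 = 11000011 → 2-byte char (#7). Advance 2.
Byte at offset 22: 0x2A = 00101010 → 1-byte char (#8). Advance 1.
Byte at offset 23: 0xE8 = 11101000 → 3-byte char (#9). Advance 3.
Reached end at offset 26 after 9 code points.

9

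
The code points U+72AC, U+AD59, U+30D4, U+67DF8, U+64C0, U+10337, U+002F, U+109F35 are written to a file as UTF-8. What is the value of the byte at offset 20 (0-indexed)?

0x2F

U+72AC → 3-byte form E7 8A AC at offsets 0–2.
U+AD59 → 3-byte form EA B5 99 at offsets 3–5.
U+30D4 → 3-byte form E3 83 94 at offsets 6–8.
U+67DF8 → 4-byte form F1 A7 B7 B8 at offsets 9–12.
U+64C0 → 3-byte form E6 93 80 at offsets 13–15.
U+10337 → 4-byte form F0 90 8C B7 at offsets 16–19.
U+002F → 1-byte form 2F at offsets 20–20.
Offset 20 falls in char 7's range; it's byte 1 of 2F = 0x2F.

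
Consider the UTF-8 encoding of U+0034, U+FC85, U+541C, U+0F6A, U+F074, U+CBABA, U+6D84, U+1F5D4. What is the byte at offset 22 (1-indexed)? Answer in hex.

1-indexed offset 22 is 0-indexed offset 21.
U+0034 → 1-byte form 34 at offsets 0–0.
U+FC85 → 3-byte form EF B2 85 at offsets 1–3.
U+541C → 3-byte form E5 90 9C at offsets 4–6.
U+0F6A → 3-byte form E0 BD AA at offsets 7–9.
U+F074 → 3-byte form EF 81 B4 at offsets 10–12.
U+CBABA → 4-byte form F3 8B AA BA at offsets 13–16.
U+6D84 → 3-byte form E6 B6 84 at offsets 17–19.
U+1F5D4 → 4-byte form F0 9F 97 94 at offsets 20–23.
Offset 21 falls in char 8's range; it's byte 2 of F0 9F 97 94 = 0x9F.

0x9F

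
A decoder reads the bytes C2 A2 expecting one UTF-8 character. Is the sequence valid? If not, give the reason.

Leading byte 0xC2 = 11000010 → 2-byte form.
Continuation bytes 0xA2=10100010 all match 10xxxxxx.
Decoded value 0xA2 is ≥ 0x80 (shortest form) and not a surrogate.

valid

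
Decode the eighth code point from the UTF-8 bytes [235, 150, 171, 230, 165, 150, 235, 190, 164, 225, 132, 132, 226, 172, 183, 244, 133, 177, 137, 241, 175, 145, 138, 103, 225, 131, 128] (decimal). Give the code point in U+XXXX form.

U+0067

Offset 0: leading byte 0xEB = 11101011 → 3-byte char #1 = EB 96 AB.
Offset 3: leading byte 0xE6 = 11100110 → 3-byte char #2 = E6 A5 96.
Offset 6: leading byte 0xEB = 11101011 → 3-byte char #3 = EB BE A4.
Offset 9: leading byte 0xE1 = 11100001 → 3-byte char #4 = E1 84 84.
Offset 12: leading byte 0xE2 = 11100010 → 3-byte char #5 = E2 AC B7.
Offset 15: leading byte 0xF4 = 11110100 → 4-byte char #6 = F4 85 B1 89.
Offset 19: leading byte 0xF1 = 11110001 → 4-byte char #7 = F1 AF 91 8A.
Offset 23: leading byte 0x67 = 01100111 → 1-byte char #8 = 67.
Leading byte 0x67 = 01100111 matches 0xxxxxxx → 1-byte sequence.
Byte 1: 0x67 = 01100111, payload 1100111 (7 bits).
Concatenate: 1100111 = 0x67 (7 bits → U+0067).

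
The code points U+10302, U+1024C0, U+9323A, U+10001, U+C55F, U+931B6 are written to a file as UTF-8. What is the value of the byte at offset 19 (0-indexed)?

U+10302 → 4-byte form F0 90 8C 82 at offsets 0–3.
U+1024C0 → 4-byte form F4 82 93 80 at offsets 4–7.
U+9323A → 4-byte form F2 93 88 BA at offsets 8–11.
U+10001 → 4-byte form F0 90 80 81 at offsets 12–15.
U+C55F → 3-byte form EC 95 9F at offsets 16–18.
U+931B6 → 4-byte form F2 93 86 B6 at offsets 19–22.
Offset 19 falls in char 6's range; it's byte 1 of F2 93 86 B6 = 0xF2.

0xF2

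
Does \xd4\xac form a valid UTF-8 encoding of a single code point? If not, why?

valid

Leading byte 0xD4 = 11010100 → 2-byte form.
Continuation bytes 0xAC=10101100 all match 10xxxxxx.
Decoded value 0x52C is ≥ 0x80 (shortest form) and not a surrogate.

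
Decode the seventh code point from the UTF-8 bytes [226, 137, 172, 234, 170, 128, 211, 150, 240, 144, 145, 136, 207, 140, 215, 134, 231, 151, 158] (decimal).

U+75DE

Offset 0: leading byte 0xE2 = 11100010 → 3-byte char #1 = E2 89 AC.
Offset 3: leading byte 0xEA = 11101010 → 3-byte char #2 = EA AA 80.
Offset 6: leading byte 0xD3 = 11010011 → 2-byte char #3 = D3 96.
Offset 8: leading byte 0xF0 = 11110000 → 4-byte char #4 = F0 90 91 88.
Offset 12: leading byte 0xCF = 11001111 → 2-byte char #5 = CF 8C.
Offset 14: leading byte 0xD7 = 11010111 → 2-byte char #6 = D7 86.
Offset 16: leading byte 0xE7 = 11100111 → 3-byte char #7 = E7 97 9E.
Leading byte 0xE7 = 11100111 matches 1110xxxx → 3-byte sequence.
Byte 1: 0xE7 = 11100111, payload 0111 (4 bits).
Byte 2: 0x97 = 10010111 (10xxxxxx ✓), payload 010111.
Byte 3: 0x9E = 10011110 (10xxxxxx ✓), payload 011110.
Concatenate: 0111010111011110 = 0x75DE (16 bits → U+75DE).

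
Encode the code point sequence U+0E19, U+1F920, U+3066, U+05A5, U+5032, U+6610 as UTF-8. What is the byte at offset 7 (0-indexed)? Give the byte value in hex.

0xE3

U+0E19 → 3-byte form E0 B8 99 at offsets 0–2.
U+1F920 → 4-byte form F0 9F A4 A0 at offsets 3–6.
U+3066 → 3-byte form E3 81 A6 at offsets 7–9.
Offset 7 falls in char 3's range; it's byte 1 of E3 81 A6 = 0xE3.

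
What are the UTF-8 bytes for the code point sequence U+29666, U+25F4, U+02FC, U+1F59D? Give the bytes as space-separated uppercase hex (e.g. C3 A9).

U+29666: 4-byte form → F0 A9 99 A6.
U+25F4: 3-byte form → E2 97 B4.
U+02FC: 2-byte form → CB BC.
U+1F59D: 4-byte form → F0 9F 96 9D.
Concatenated (13 bytes): F0 A9 99 A6 E2 97 B4 CB BC F0 9F 96 9D.

F0 A9 99 A6 E2 97 B4 CB BC F0 9F 96 9D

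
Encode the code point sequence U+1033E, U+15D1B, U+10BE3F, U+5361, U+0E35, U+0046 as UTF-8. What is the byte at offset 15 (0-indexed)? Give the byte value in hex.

U+1033E → 4-byte form F0 90 8C BE at offsets 0–3.
U+15D1B → 4-byte form F0 95 B4 9B at offsets 4–7.
U+10BE3F → 4-byte form F4 8B B8 BF at offsets 8–11.
U+5361 → 3-byte form E5 8D A1 at offsets 12–14.
U+0E35 → 3-byte form E0 B8 B5 at offsets 15–17.
Offset 15 falls in char 5's range; it's byte 1 of E0 B8 B5 = 0xE0.

0xE0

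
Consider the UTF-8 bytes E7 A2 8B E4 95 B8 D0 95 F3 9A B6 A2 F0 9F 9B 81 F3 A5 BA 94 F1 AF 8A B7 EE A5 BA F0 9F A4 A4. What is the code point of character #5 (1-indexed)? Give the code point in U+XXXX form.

Offset 0: leading byte 0xE7 = 11100111 → 3-byte char #1 = E7 A2 8B.
Offset 3: leading byte 0xE4 = 11100100 → 3-byte char #2 = E4 95 B8.
Offset 6: leading byte 0xD0 = 11010000 → 2-byte char #3 = D0 95.
Offset 8: leading byte 0xF3 = 11110011 → 4-byte char #4 = F3 9A B6 A2.
Offset 12: leading byte 0xF0 = 11110000 → 4-byte char #5 = F0 9F 9B 81.
Leading byte 0xF0 = 11110000 matches 11110xxx → 4-byte sequence.
Byte 1: 0xF0 = 11110000, payload 000 (3 bits).
Byte 2: 0x9F = 10011111 (10xxxxxx ✓), payload 011111.
Byte 3: 0x9B = 10011011 (10xxxxxx ✓), payload 011011.
Byte 4: 0x81 = 10000001 (10xxxxxx ✓), payload 000001.
Concatenate: 000011111011011000001 = 0x1F6C1 (21 bits → U+1F6C1).

U+1F6C1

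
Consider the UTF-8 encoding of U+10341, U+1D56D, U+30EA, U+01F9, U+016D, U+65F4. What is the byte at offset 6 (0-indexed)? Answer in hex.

U+10341 → 4-byte form F0 90 8D 81 at offsets 0–3.
U+1D56D → 4-byte form F0 9D 95 AD at offsets 4–7.
Offset 6 falls in char 2's range; it's byte 3 of F0 9D 95 AD = 0x95.

0x95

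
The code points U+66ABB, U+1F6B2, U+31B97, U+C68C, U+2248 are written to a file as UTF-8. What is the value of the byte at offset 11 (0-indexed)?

U+66ABB → 4-byte form F1 A6 AA BB at offsets 0–3.
U+1F6B2 → 4-byte form F0 9F 9A B2 at offsets 4–7.
U+31B97 → 4-byte form F0 B1 AE 97 at offsets 8–11.
Offset 11 falls in char 3's range; it's byte 4 of F0 B1 AE 97 = 0x97.

0x97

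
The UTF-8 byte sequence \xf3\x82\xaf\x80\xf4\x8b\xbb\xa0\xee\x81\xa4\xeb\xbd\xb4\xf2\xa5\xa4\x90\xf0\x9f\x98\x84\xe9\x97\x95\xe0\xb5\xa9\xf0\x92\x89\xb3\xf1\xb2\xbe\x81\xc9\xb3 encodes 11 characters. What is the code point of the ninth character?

Offset 0: leading byte 0xF3 = 11110011 → 4-byte char #1 = F3 82 AF 80.
Offset 4: leading byte 0xF4 = 11110100 → 4-byte char #2 = F4 8B BB A0.
Offset 8: leading byte 0xEE = 11101110 → 3-byte char #3 = EE 81 A4.
Offset 11: leading byte 0xEB = 11101011 → 3-byte char #4 = EB BD B4.
Offset 14: leading byte 0xF2 = 11110010 → 4-byte char #5 = F2 A5 A4 90.
Offset 18: leading byte 0xF0 = 11110000 → 4-byte char #6 = F0 9F 98 84.
Offset 22: leading byte 0xE9 = 11101001 → 3-byte char #7 = E9 97 95.
Offset 25: leading byte 0xE0 = 11100000 → 3-byte char #8 = E0 B5 A9.
Offset 28: leading byte 0xF0 = 11110000 → 4-byte char #9 = F0 92 89 B3.
Leading byte 0xF0 = 11110000 matches 11110xxx → 4-byte sequence.
Byte 1: 0xF0 = 11110000, payload 000 (3 bits).
Byte 2: 0x92 = 10010010 (10xxxxxx ✓), payload 010010.
Byte 3: 0x89 = 10001001 (10xxxxxx ✓), payload 001001.
Byte 4: 0xB3 = 10110011 (10xxxxxx ✓), payload 110011.
Concatenate: 000010010001001110011 = 0x12273 (21 bits → U+12273).

U+12273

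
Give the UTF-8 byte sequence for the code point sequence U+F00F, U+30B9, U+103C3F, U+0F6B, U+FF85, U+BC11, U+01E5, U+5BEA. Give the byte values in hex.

EF 80 8F E3 82 B9 F4 83 B0 BF E0 BD AB EF BE 85 EB B0 91 C7 A5 E5 AF AA

U+F00F: 3-byte form → EF 80 8F.
U+30B9: 3-byte form → E3 82 B9.
U+103C3F: 4-byte form → F4 83 B0 BF.
U+0F6B: 3-byte form → E0 BD AB.
U+FF85: 3-byte form → EF BE 85.
U+BC11: 3-byte form → EB B0 91.
U+01E5: 2-byte form → C7 A5.
U+5BEA: 3-byte form → E5 AF AA.
Concatenated (24 bytes): EF 80 8F E3 82 B9 F4 83 B0 BF E0 BD AB EF BE 85 EB B0 91 C7 A5 E5 AF AA.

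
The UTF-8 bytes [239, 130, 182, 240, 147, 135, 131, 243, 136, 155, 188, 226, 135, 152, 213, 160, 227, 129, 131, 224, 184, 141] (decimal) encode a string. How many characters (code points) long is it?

Byte at offset 0: 0xEF = 11101111 → 3-byte char (#1). Advance 3.
Byte at offset 3: 0xF0 = 11110000 → 4-byte char (#2). Advance 4.
Byte at offset 7: 0xF3 = 11110011 → 4-byte char (#3). Advance 4.
Byte at offset 11: 0xE2 = 11100010 → 3-byte char (#4). Advance 3.
Byte at offset 14: 0xD5 = 11010101 → 2-byte char (#5). Advance 2.
Byte at offset 16: 0xE3 = 11100011 → 3-byte char (#6). Advance 3.
Byte at offset 19: 0xE0 = 11100000 → 3-byte char (#7). Advance 3.
Reached end at offset 22 after 7 code points.

7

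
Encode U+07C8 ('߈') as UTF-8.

DF 88

U+07C8 = 0x7C8 = 1992 decimal. In range U+0080–U+07FF → 2-byte form: 110xxxxx 10xxxxxx.
Binary (11 bits): 11111001000.
Split 5+6: 11111 | 001000.
Byte 1: 11011111 = 0xDF.
Byte 2: 10001000 = 0x88.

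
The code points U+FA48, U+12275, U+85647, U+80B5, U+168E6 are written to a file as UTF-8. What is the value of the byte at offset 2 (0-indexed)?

0x88

U+FA48 → 3-byte form EF A9 88 at offsets 0–2.
Offset 2 falls in char 1's range; it's byte 3 of EF A9 88 = 0x88.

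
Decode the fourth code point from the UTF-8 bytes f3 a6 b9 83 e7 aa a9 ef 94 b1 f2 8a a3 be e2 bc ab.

U+8A8FE

Offset 0: leading byte 0xF3 = 11110011 → 4-byte char #1 = F3 A6 B9 83.
Offset 4: leading byte 0xE7 = 11100111 → 3-byte char #2 = E7 AA A9.
Offset 7: leading byte 0xEF = 11101111 → 3-byte char #3 = EF 94 B1.
Offset 10: leading byte 0xF2 = 11110010 → 4-byte char #4 = F2 8A A3 BE.
Leading byte 0xF2 = 11110010 matches 11110xxx → 4-byte sequence.
Byte 1: 0xF2 = 11110010, payload 010 (3 bits).
Byte 2: 0x8A = 10001010 (10xxxxxx ✓), payload 001010.
Byte 3: 0xA3 = 10100011 (10xxxxxx ✓), payload 100011.
Byte 4: 0xBE = 10111110 (10xxxxxx ✓), payload 111110.
Concatenate: 010001010100011111110 = 0x8A8FE (21 bits → U+8A8FE).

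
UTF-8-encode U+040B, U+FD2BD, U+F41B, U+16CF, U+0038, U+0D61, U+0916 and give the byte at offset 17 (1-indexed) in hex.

1-indexed offset 17 is 0-indexed offset 16.
U+040B → 2-byte form D0 8B at offsets 0–1.
U+FD2BD → 4-byte form F3 BD 8A BD at offsets 2–5.
U+F41B → 3-byte form EF 90 9B at offsets 6–8.
U+16CF → 3-byte form E1 9B 8F at offsets 9–11.
U+0038 → 1-byte form 38 at offsets 12–12.
U+0D61 → 3-byte form E0 B5 A1 at offsets 13–15.
U+0916 → 3-byte form E0 A4 96 at offsets 16–18.
Offset 16 falls in char 7's range; it's byte 1 of E0 A4 96 = 0xE0.

0xE0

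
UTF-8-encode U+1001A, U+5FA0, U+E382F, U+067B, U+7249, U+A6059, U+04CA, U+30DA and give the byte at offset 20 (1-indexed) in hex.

1-indexed offset 20 is 0-indexed offset 19.
U+1001A → 4-byte form F0 90 80 9A at offsets 0–3.
U+5FA0 → 3-byte form E5 BE A0 at offsets 4–6.
U+E382F → 4-byte form F3 A3 A0 AF at offsets 7–10.
U+067B → 2-byte form D9 BB at offsets 11–12.
U+7249 → 3-byte form E7 89 89 at offsets 13–15.
U+A6059 → 4-byte form F2 A6 81 99 at offsets 16–19.
Offset 19 falls in char 6's range; it's byte 4 of F2 A6 81 99 = 0x99.

0x99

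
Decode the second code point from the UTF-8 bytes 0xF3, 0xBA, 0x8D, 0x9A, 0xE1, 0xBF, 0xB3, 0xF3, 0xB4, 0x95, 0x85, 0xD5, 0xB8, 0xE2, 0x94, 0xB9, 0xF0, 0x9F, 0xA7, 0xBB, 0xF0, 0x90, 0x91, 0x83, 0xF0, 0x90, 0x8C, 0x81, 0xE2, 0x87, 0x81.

Offset 0: leading byte 0xF3 = 11110011 → 4-byte char #1 = F3 BA 8D 9A.
Offset 4: leading byte 0xE1 = 11100001 → 3-byte char #2 = E1 BF B3.
Leading byte 0xE1 = 11100001 matches 1110xxxx → 3-byte sequence.
Byte 1: 0xE1 = 11100001, payload 0001 (4 bits).
Byte 2: 0xBF = 10111111 (10xxxxxx ✓), payload 111111.
Byte 3: 0xB3 = 10110011 (10xxxxxx ✓), payload 110011.
Concatenate: 0001111111110011 = 0x1FF3 (16 bits → U+1FF3).

U+1FF3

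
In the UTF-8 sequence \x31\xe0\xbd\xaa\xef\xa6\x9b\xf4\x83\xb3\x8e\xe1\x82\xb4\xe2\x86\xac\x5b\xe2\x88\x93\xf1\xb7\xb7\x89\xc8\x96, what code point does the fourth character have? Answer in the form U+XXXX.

Offset 0: leading byte 0x31 = 00110001 → 1-byte char #1 = 31.
Offset 1: leading byte 0xE0 = 11100000 → 3-byte char #2 = E0 BD AA.
Offset 4: leading byte 0xEF = 11101111 → 3-byte char #3 = EF A6 9B.
Offset 7: leading byte 0xF4 = 11110100 → 4-byte char #4 = F4 83 B3 8E.
Leading byte 0xF4 = 11110100 matches 11110xxx → 4-byte sequence.
Byte 1: 0xF4 = 11110100, payload 100 (3 bits).
Byte 2: 0x83 = 10000011 (10xxxxxx ✓), payload 000011.
Byte 3: 0xB3 = 10110011 (10xxxxxx ✓), payload 110011.
Byte 4: 0x8E = 10001110 (10xxxxxx ✓), payload 001110.
Concatenate: 100000011110011001110 = 0x103CCE (21 bits → U+103CCE).

U+103CCE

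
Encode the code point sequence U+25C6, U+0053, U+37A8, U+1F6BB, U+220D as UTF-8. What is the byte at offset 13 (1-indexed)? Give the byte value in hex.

0x88

1-indexed offset 13 is 0-indexed offset 12.
U+25C6 → 3-byte form E2 97 86 at offsets 0–2.
U+0053 → 1-byte form 53 at offsets 3–3.
U+37A8 → 3-byte form E3 9E A8 at offsets 4–6.
U+1F6BB → 4-byte form F0 9F 9A BB at offsets 7–10.
U+220D → 3-byte form E2 88 8D at offsets 11–13.
Offset 12 falls in char 5's range; it's byte 2 of E2 88 8D = 0x88.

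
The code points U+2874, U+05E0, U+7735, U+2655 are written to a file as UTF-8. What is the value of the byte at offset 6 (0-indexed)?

U+2874 → 3-byte form E2 A1 B4 at offsets 0–2.
U+05E0 → 2-byte form D7 A0 at offsets 3–4.
U+7735 → 3-byte form E7 9C B5 at offsets 5–7.
Offset 6 falls in char 3's range; it's byte 2 of E7 9C B5 = 0x9C.

0x9C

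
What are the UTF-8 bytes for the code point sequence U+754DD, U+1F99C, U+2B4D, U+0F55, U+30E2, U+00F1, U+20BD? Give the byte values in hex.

F1 B5 93 9D F0 9F A6 9C E2 AD 8D E0 BD 95 E3 83 A2 C3 B1 E2 82 BD

U+754DD: 4-byte form → F1 B5 93 9D.
U+1F99C: 4-byte form → F0 9F A6 9C.
U+2B4D: 3-byte form → E2 AD 8D.
U+0F55: 3-byte form → E0 BD 95.
U+30E2: 3-byte form → E3 83 A2.
U+00F1: 2-byte form → C3 B1.
U+20BD: 3-byte form → E2 82 BD.
Concatenated (22 bytes): F1 B5 93 9D F0 9F A6 9C E2 AD 8D E0 BD 95 E3 83 A2 C3 B1 E2 82 BD.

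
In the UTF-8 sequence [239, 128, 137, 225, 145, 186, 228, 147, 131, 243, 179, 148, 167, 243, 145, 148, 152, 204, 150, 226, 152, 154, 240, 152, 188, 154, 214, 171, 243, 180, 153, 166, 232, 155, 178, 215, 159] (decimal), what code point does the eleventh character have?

U+86F2

Offset 0: leading byte 0xEF = 11101111 → 3-byte char #1 = EF 80 89.
Offset 3: leading byte 0xE1 = 11100001 → 3-byte char #2 = E1 91 BA.
Offset 6: leading byte 0xE4 = 11100100 → 3-byte char #3 = E4 93 83.
Offset 9: leading byte 0xF3 = 11110011 → 4-byte char #4 = F3 B3 94 A7.
Offset 13: leading byte 0xF3 = 11110011 → 4-byte char #5 = F3 91 94 98.
Offset 17: leading byte 0xCC = 11001100 → 2-byte char #6 = CC 96.
Offset 19: leading byte 0xE2 = 11100010 → 3-byte char #7 = E2 98 9A.
Offset 22: leading byte 0xF0 = 11110000 → 4-byte char #8 = F0 98 BC 9A.
Offset 26: leading byte 0xD6 = 11010110 → 2-byte char #9 = D6 AB.
Offset 28: leading byte 0xF3 = 11110011 → 4-byte char #10 = F3 B4 99 A6.
Offset 32: leading byte 0xE8 = 11101000 → 3-byte char #11 = E8 9B B2.
Leading byte 0xE8 = 11101000 matches 1110xxxx → 3-byte sequence.
Byte 1: 0xE8 = 11101000, payload 1000 (4 bits).
Byte 2: 0x9B = 10011011 (10xxxxxx ✓), payload 011011.
Byte 3: 0xB2 = 10110010 (10xxxxxx ✓), payload 110010.
Concatenate: 1000011011110010 = 0x86F2 (16 bits → U+86F2).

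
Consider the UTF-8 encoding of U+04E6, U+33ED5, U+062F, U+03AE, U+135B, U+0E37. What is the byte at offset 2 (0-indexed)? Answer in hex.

U+04E6 → 2-byte form D3 A6 at offsets 0–1.
U+33ED5 → 4-byte form F0 B3 BB 95 at offsets 2–5.
Offset 2 falls in char 2's range; it's byte 1 of F0 B3 BB 95 = 0xF0.

0xF0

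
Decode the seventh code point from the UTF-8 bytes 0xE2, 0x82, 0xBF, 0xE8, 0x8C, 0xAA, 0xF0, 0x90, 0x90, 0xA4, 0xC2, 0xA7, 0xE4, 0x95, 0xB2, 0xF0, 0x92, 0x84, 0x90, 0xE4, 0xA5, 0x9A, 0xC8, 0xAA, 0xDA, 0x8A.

U+495A

Offset 0: leading byte 0xE2 = 11100010 → 3-byte char #1 = E2 82 BF.
Offset 3: leading byte 0xE8 = 11101000 → 3-byte char #2 = E8 8C AA.
Offset 6: leading byte 0xF0 = 11110000 → 4-byte char #3 = F0 90 90 A4.
Offset 10: leading byte 0xC2 = 11000010 → 2-byte char #4 = C2 A7.
Offset 12: leading byte 0xE4 = 11100100 → 3-byte char #5 = E4 95 B2.
Offset 15: leading byte 0xF0 = 11110000 → 4-byte char #6 = F0 92 84 90.
Offset 19: leading byte 0xE4 = 11100100 → 3-byte char #7 = E4 A5 9A.
Leading byte 0xE4 = 11100100 matches 1110xxxx → 3-byte sequence.
Byte 1: 0xE4 = 11100100, payload 0100 (4 bits).
Byte 2: 0xA5 = 10100101 (10xxxxxx ✓), payload 100101.
Byte 3: 0x9A = 10011010 (10xxxxxx ✓), payload 011010.
Concatenate: 0100100101011010 = 0x495A (16 bits → U+495A).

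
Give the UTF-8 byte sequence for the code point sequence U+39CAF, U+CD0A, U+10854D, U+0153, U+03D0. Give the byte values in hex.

U+39CAF: 4-byte form → F0 B9 B2 AF.
U+CD0A: 3-byte form → EC B4 8A.
U+10854D: 4-byte form → F4 88 95 8D.
U+0153: 2-byte form → C5 93.
U+03D0: 2-byte form → CF 90.
Concatenated (15 bytes): F0 B9 B2 AF EC B4 8A F4 88 95 8D C5 93 CF 90.

F0 B9 B2 AF EC B4 8A F4 88 95 8D C5 93 CF 90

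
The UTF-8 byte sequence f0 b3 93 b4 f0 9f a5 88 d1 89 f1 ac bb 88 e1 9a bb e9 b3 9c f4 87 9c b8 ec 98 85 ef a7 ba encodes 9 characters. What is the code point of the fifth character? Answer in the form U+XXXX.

Offset 0: leading byte 0xF0 = 11110000 → 4-byte char #1 = F0 B3 93 B4.
Offset 4: leading byte 0xF0 = 11110000 → 4-byte char #2 = F0 9F A5 88.
Offset 8: leading byte 0xD1 = 11010001 → 2-byte char #3 = D1 89.
Offset 10: leading byte 0xF1 = 11110001 → 4-byte char #4 = F1 AC BB 88.
Offset 14: leading byte 0xE1 = 11100001 → 3-byte char #5 = E1 9A BB.
Leading byte 0xE1 = 11100001 matches 1110xxxx → 3-byte sequence.
Byte 1: 0xE1 = 11100001, payload 0001 (4 bits).
Byte 2: 0x9A = 10011010 (10xxxxxx ✓), payload 011010.
Byte 3: 0xBB = 10111011 (10xxxxxx ✓), payload 111011.
Concatenate: 0001011010111011 = 0x16BB (16 bits → U+16BB).

U+16BB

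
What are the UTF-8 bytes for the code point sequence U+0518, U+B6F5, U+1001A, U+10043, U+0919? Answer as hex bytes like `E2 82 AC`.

D4 98 EB 9B B5 F0 90 80 9A F0 90 81 83 E0 A4 99

U+0518: 2-byte form → D4 98.
U+B6F5: 3-byte form → EB 9B B5.
U+1001A: 4-byte form → F0 90 80 9A.
U+10043: 4-byte form → F0 90 81 83.
U+0919: 3-byte form → E0 A4 99.
Concatenated (16 bytes): D4 98 EB 9B B5 F0 90 80 9A F0 90 81 83 E0 A4 99.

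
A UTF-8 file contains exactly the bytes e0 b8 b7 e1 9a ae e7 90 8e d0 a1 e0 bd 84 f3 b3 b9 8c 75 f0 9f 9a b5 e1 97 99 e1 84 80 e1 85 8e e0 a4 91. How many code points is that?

12

Byte at offset 0: 0xE0 = 11100000 → 3-byte char (#1). Advance 3.
Byte at offset 3: 0xE1 = 11100001 → 3-byte char (#2). Advance 3.
Byte at offset 6: 0xE7 = 11100111 → 3-byte char (#3). Advance 3.
Byte at offset 9: 0xD0 = 11010000 → 2-byte char (#4). Advance 2.
Byte at offset 11: 0xE0 = 11100000 → 3-byte char (#5). Advance 3.
Byte at offset 14: 0xF3 = 11110011 → 4-byte char (#6). Advance 4.
Byte at offset 18: 0x75 = 01110101 → 1-byte char (#7). Advance 1.
Byte at offset 19: 0xF0 = 11110000 → 4-byte char (#8). Advance 4.
Byte at offset 23: 0xE1 = 11100001 → 3-byte char (#9). Advance 3.
Byte at offset 26: 0xE1 = 11100001 → 3-byte char (#10). Advance 3.
Byte at offset 29: 0xE1 = 11100001 → 3-byte char (#11). Advance 3.
Byte at offset 32: 0xE0 = 11100000 → 3-byte char (#12). Advance 3.
Reached end at offset 35 after 12 code points.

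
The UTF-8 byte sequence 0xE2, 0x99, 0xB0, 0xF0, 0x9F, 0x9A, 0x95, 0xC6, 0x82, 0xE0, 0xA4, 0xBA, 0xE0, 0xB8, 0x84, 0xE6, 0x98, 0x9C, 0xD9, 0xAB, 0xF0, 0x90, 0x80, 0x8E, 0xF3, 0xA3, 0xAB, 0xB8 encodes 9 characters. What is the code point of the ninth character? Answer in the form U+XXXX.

Offset 0: leading byte 0xE2 = 11100010 → 3-byte char #1 = E2 99 B0.
Offset 3: leading byte 0xF0 = 11110000 → 4-byte char #2 = F0 9F 9A 95.
Offset 7: leading byte 0xC6 = 11000110 → 2-byte char #3 = C6 82.
Offset 9: leading byte 0xE0 = 11100000 → 3-byte char #4 = E0 A4 BA.
Offset 12: leading byte 0xE0 = 11100000 → 3-byte char #5 = E0 B8 84.
Offset 15: leading byte 0xE6 = 11100110 → 3-byte char #6 = E6 98 9C.
Offset 18: leading byte 0xD9 = 11011001 → 2-byte char #7 = D9 AB.
Offset 20: leading byte 0xF0 = 11110000 → 4-byte char #8 = F0 90 80 8E.
Offset 24: leading byte 0xF3 = 11110011 → 4-byte char #9 = F3 A3 AB B8.
Leading byte 0xF3 = 11110011 matches 11110xxx → 4-byte sequence.
Byte 1: 0xF3 = 11110011, payload 011 (3 bits).
Byte 2: 0xA3 = 10100011 (10xxxxxx ✓), payload 100011.
Byte 3: 0xAB = 10101011 (10xxxxxx ✓), payload 101011.
Byte 4: 0xB8 = 10111000 (10xxxxxx ✓), payload 111000.
Concatenate: 011100011101011111000 = 0xE3AF8 (21 bits → U+E3AF8).

U+E3AF8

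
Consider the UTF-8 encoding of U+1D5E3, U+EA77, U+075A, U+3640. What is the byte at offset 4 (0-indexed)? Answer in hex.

U+1D5E3 → 4-byte form F0 9D 97 A3 at offsets 0–3.
U+EA77 → 3-byte form EE A9 B7 at offsets 4–6.
Offset 4 falls in char 2's range; it's byte 1 of EE A9 B7 = 0xEE.

0xEE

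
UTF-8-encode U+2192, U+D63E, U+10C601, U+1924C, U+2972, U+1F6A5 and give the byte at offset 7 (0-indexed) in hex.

U+2192 → 3-byte form E2 86 92 at offsets 0–2.
U+D63E → 3-byte form ED 98 BE at offsets 3–5.
U+10C601 → 4-byte form F4 8C 98 81 at offsets 6–9.
Offset 7 falls in char 3's range; it's byte 2 of F4 8C 98 81 = 0x8C.

0x8C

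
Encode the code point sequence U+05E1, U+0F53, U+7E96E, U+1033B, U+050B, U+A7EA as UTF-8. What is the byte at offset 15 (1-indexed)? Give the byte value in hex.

1-indexed offset 15 is 0-indexed offset 14.
U+05E1 → 2-byte form D7 A1 at offsets 0–1.
U+0F53 → 3-byte form E0 BD 93 at offsets 2–4.
U+7E96E → 4-byte form F1 BE A5 AE at offsets 5–8.
U+1033B → 4-byte form F0 90 8C BB at offsets 9–12.
U+050B → 2-byte form D4 8B at offsets 13–14.
Offset 14 falls in char 5's range; it's byte 2 of D4 8B = 0x8B.

0x8B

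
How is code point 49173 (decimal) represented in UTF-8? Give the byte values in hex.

EC 80 95

U+C015 = 0xC015 = 49173 decimal. In range U+0800–U+FFFF → 3-byte form: 1110xxxx 10xxxxxx 10xxxxxx.
Binary (16 bits): 1100000000010101.
Split 4+6+6: 1100 | 000000 | 010101.
Byte 1: 11101100 = 0xEC.
Byte 2: 10000000 = 0x80.
Byte 3: 10010101 = 0x95.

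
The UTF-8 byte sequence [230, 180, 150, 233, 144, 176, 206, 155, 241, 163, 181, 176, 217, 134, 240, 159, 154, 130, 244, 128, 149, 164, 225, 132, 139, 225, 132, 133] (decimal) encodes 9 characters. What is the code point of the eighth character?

Offset 0: leading byte 0xE6 = 11100110 → 3-byte char #1 = E6 B4 96.
Offset 3: leading byte 0xE9 = 11101001 → 3-byte char #2 = E9 90 B0.
Offset 6: leading byte 0xCE = 11001110 → 2-byte char #3 = CE 9B.
Offset 8: leading byte 0xF1 = 11110001 → 4-byte char #4 = F1 A3 B5 B0.
Offset 12: leading byte 0xD9 = 11011001 → 2-byte char #5 = D9 86.
Offset 14: leading byte 0xF0 = 11110000 → 4-byte char #6 = F0 9F 9A 82.
Offset 18: leading byte 0xF4 = 11110100 → 4-byte char #7 = F4 80 95 A4.
Offset 22: leading byte 0xE1 = 11100001 → 3-byte char #8 = E1 84 8B.
Leading byte 0xE1 = 11100001 matches 1110xxxx → 3-byte sequence.
Byte 1: 0xE1 = 11100001, payload 0001 (4 bits).
Byte 2: 0x84 = 10000100 (10xxxxxx ✓), payload 000100.
Byte 3: 0x8B = 10001011 (10xxxxxx ✓), payload 001011.
Concatenate: 0001000100001011 = 0x110B (16 bits → U+110B).

U+110B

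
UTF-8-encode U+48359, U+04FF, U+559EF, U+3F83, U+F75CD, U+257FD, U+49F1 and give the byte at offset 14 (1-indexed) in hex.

1-indexed offset 14 is 0-indexed offset 13.
U+48359 → 4-byte form F1 88 8D 99 at offsets 0–3.
U+04FF → 2-byte form D3 BF at offsets 4–5.
U+559EF → 4-byte form F1 95 A7 AF at offsets 6–9.
U+3F83 → 3-byte form E3 BE 83 at offsets 10–12.
U+F75CD → 4-byte form F3 B7 97 8D at offsets 13–16.
Offset 13 falls in char 5's range; it's byte 1 of F3 B7 97 8D = 0xF3.

0xF3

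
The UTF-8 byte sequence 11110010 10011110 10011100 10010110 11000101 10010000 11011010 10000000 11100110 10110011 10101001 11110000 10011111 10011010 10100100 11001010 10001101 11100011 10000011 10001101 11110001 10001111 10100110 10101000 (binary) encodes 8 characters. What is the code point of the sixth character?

Offset 0: leading byte 0xF2 = 11110010 → 4-byte char #1 = F2 9E 9C 96.
Offset 4: leading byte 0xC5 = 11000101 → 2-byte char #2 = C5 90.
Offset 6: leading byte 0xDA = 11011010 → 2-byte char #3 = DA 80.
Offset 8: leading byte 0xE6 = 11100110 → 3-byte char #4 = E6 B3 A9.
Offset 11: leading byte 0xF0 = 11110000 → 4-byte char #5 = F0 9F 9A A4.
Offset 15: leading byte 0xCA = 11001010 → 2-byte char #6 = CA 8D.
Leading byte 0xCA = 11001010 matches 110xxxxx → 2-byte sequence.
Byte 1: 0xCA = 11001010, payload 01010 (5 bits).
Byte 2: 0x8D = 10001101 (10xxxxxx ✓), payload 001101.
Concatenate: 01010001101 = 0x28D (11 bits → U+028D).

U+028D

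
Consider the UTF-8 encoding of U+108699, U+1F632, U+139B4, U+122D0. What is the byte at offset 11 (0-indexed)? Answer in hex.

U+108699 → 4-byte form F4 88 9A 99 at offsets 0–3.
U+1F632 → 4-byte form F0 9F 98 B2 at offsets 4–7.
U+139B4 → 4-byte form F0 93 A6 B4 at offsets 8–11.
Offset 11 falls in char 3's range; it's byte 4 of F0 93 A6 B4 = 0xB4.

0xB4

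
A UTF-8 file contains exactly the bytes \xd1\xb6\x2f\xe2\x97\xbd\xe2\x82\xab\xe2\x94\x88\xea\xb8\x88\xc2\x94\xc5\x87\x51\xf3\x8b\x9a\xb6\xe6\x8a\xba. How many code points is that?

Byte at offset 0: 0xD1 = 11010001 → 2-byte char (#1). Advance 2.
Byte at offset 2: 0x2F = 00101111 → 1-byte char (#2). Advance 1.
Byte at offset 3: 0xE2 = 11100010 → 3-byte char (#3). Advance 3.
Byte at offset 6: 0xE2 = 11100010 → 3-byte char (#4). Advance 3.
Byte at offset 9: 0xE2 = 11100010 → 3-byte char (#5). Advance 3.
Byte at offset 12: 0xEA = 11101010 → 3-byte char (#6). Advance 3.
Byte at offset 15: 0xC2 = 11000010 → 2-byte char (#7). Advance 2.
Byte at offset 17: 0xC5 = 11000101 → 2-byte char (#8). Advance 2.
Byte at offset 19: 0x51 = 01010001 → 1-byte char (#9). Advance 1.
Byte at offset 20: 0xF3 = 11110011 → 4-byte char (#10). Advance 4.
Byte at offset 24: 0xE6 = 11100110 → 3-byte char (#11). Advance 3.
Reached end at offset 27 after 11 code points.

11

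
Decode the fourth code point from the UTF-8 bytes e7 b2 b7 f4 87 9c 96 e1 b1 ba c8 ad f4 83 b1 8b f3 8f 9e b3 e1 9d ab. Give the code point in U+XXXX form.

Offset 0: leading byte 0xE7 = 11100111 → 3-byte char #1 = E7 B2 B7.
Offset 3: leading byte 0xF4 = 11110100 → 4-byte char #2 = F4 87 9C 96.
Offset 7: leading byte 0xE1 = 11100001 → 3-byte char #3 = E1 B1 BA.
Offset 10: leading byte 0xC8 = 11001000 → 2-byte char #4 = C8 AD.
Leading byte 0xC8 = 11001000 matches 110xxxxx → 2-byte sequence.
Byte 1: 0xC8 = 11001000, payload 01000 (5 bits).
Byte 2: 0xAD = 10101101 (10xxxxxx ✓), payload 101101.
Concatenate: 01000101101 = 0x22D (11 bits → U+022D).

U+022D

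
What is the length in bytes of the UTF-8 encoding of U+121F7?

U+121F7 = 0x121F7. UTF-8 uses 1 byte below 0x80, 2 below 0x800, 3 below 0x10000, 4 up to 0x10FFFF. 0x121F7 is in U+10000–U+10FFFF → 4 bytes.

4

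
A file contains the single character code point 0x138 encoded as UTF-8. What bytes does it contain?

U+0138 = 0x138 = 312 decimal. In range U+0080–U+07FF → 2-byte form: 110xxxxx 10xxxxxx.
Binary (11 bits): 00100111000.
Split 5+6: 00100 | 111000.
Byte 1: 11000100 = 0xC4.
Byte 2: 10111000 = 0xB8.

C4 B8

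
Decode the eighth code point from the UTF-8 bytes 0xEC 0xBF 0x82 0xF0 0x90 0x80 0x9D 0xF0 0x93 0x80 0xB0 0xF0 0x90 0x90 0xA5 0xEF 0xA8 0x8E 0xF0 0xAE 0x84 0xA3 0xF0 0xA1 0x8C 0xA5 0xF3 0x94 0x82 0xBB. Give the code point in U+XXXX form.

Offset 0: leading byte 0xEC = 11101100 → 3-byte char #1 = EC BF 82.
Offset 3: leading byte 0xF0 = 11110000 → 4-byte char #2 = F0 90 80 9D.
Offset 7: leading byte 0xF0 = 11110000 → 4-byte char #3 = F0 93 80 B0.
Offset 11: leading byte 0xF0 = 11110000 → 4-byte char #4 = F0 90 90 A5.
Offset 15: leading byte 0xEF = 11101111 → 3-byte char #5 = EF A8 8E.
Offset 18: leading byte 0xF0 = 11110000 → 4-byte char #6 = F0 AE 84 A3.
Offset 22: leading byte 0xF0 = 11110000 → 4-byte char #7 = F0 A1 8C A5.
Offset 26: leading byte 0xF3 = 11110011 → 4-byte char #8 = F3 94 82 BB.
Leading byte 0xF3 = 11110011 matches 11110xxx → 4-byte sequence.
Byte 1: 0xF3 = 11110011, payload 011 (3 bits).
Byte 2: 0x94 = 10010100 (10xxxxxx ✓), payload 010100.
Byte 3: 0x82 = 10000010 (10xxxxxx ✓), payload 000010.
Byte 4: 0xBB = 10111011 (10xxxxxx ✓), payload 111011.
Concatenate: 011010100000010111011 = 0xD40BB (21 bits → U+D40BB).

U+D40BB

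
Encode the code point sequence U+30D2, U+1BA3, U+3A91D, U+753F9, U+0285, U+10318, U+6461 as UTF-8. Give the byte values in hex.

E3 83 92 E1 AE A3 F0 BA A4 9D F1 B5 8F B9 CA 85 F0 90 8C 98 E6 91 A1

U+30D2: 3-byte form → E3 83 92.
U+1BA3: 3-byte form → E1 AE A3.
U+3A91D: 4-byte form → F0 BA A4 9D.
U+753F9: 4-byte form → F1 B5 8F B9.
U+0285: 2-byte form → CA 85.
U+10318: 4-byte form → F0 90 8C 98.
U+6461: 3-byte form → E6 91 A1.
Concatenated (23 bytes): E3 83 92 E1 AE A3 F0 BA A4 9D F1 B5 8F B9 CA 85 F0 90 8C 98 E6 91 A1.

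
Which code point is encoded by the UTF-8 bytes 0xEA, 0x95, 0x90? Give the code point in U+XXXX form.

Leading byte 0xEA = 11101010 matches 1110xxxx → 3-byte sequence.
Byte 1: 0xEA = 11101010, payload 1010 (4 bits).
Byte 2: 0x95 = 10010101 (10xxxxxx ✓), payload 010101.
Byte 3: 0x90 = 10010000 (10xxxxxx ✓), payload 010000.
Concatenate: 1010010101010000 = 0xA550 (16 bits → U+A550).

U+A550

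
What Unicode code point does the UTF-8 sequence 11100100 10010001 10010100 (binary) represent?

Leading byte 0xE4 = 11100100 matches 1110xxxx → 3-byte sequence.
Byte 1: 0xE4 = 11100100, payload 0100 (4 bits).
Byte 2: 0x91 = 10010001 (10xxxxxx ✓), payload 010001.
Byte 3: 0x94 = 10010100 (10xxxxxx ✓), payload 010100.
Concatenate: 0100010001010100 = 0x4454 (16 bits → U+4454).

U+4454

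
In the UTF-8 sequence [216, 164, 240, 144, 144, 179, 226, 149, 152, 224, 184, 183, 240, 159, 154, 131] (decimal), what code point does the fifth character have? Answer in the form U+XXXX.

Offset 0: leading byte 0xD8 = 11011000 → 2-byte char #1 = D8 A4.
Offset 2: leading byte 0xF0 = 11110000 → 4-byte char #2 = F0 90 90 B3.
Offset 6: leading byte 0xE2 = 11100010 → 3-byte char #3 = E2 95 98.
Offset 9: leading byte 0xE0 = 11100000 → 3-byte char #4 = E0 B8 B7.
Offset 12: leading byte 0xF0 = 11110000 → 4-byte char #5 = F0 9F 9A 83.
Leading byte 0xF0 = 11110000 matches 11110xxx → 4-byte sequence.
Byte 1: 0xF0 = 11110000, payload 000 (3 bits).
Byte 2: 0x9F = 10011111 (10xxxxxx ✓), payload 011111.
Byte 3: 0x9A = 10011010 (10xxxxxx ✓), payload 011010.
Byte 4: 0x83 = 10000011 (10xxxxxx ✓), payload 000011.
Concatenate: 000011111011010000011 = 0x1F683 (21 bits → U+1F683).

U+1F683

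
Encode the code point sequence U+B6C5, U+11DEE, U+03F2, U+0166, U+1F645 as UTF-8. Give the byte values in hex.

EB 9B 85 F0 91 B7 AE CF B2 C5 A6 F0 9F 99 85

U+B6C5: 3-byte form → EB 9B 85.
U+11DEE: 4-byte form → F0 91 B7 AE.
U+03F2: 2-byte form → CF B2.
U+0166: 2-byte form → C5 A6.
U+1F645: 4-byte form → F0 9F 99 85.
Concatenated (15 bytes): EB 9B 85 F0 91 B7 AE CF B2 C5 A6 F0 9F 99 85.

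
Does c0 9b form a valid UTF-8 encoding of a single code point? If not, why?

Leading byte 0xC0 = 11000000 → 2-byte form.
Continuation bytes all match 10xxxxxx. Payload decodes to 0x1B.
But 0x1B < 0x80, the minimum for a 2-byte sequence — this is an overlong encoding.

invalid (overlong encoding)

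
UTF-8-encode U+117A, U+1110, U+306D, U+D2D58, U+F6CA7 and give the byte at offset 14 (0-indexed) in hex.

0xB6

U+117A → 3-byte form E1 85 BA at offsets 0–2.
U+1110 → 3-byte form E1 84 90 at offsets 3–5.
U+306D → 3-byte form E3 81 AD at offsets 6–8.
U+D2D58 → 4-byte form F3 92 B5 98 at offsets 9–12.
U+F6CA7 → 4-byte form F3 B6 B2 A7 at offsets 13–16.
Offset 14 falls in char 5's range; it's byte 2 of F3 B6 B2 A7 = 0xB6.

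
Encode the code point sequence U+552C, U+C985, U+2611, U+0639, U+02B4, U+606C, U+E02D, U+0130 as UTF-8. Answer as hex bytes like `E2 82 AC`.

U+552C: 3-byte form → E5 94 AC.
U+C985: 3-byte form → EC A6 85.
U+2611: 3-byte form → E2 98 91.
U+0639: 2-byte form → D8 B9.
U+02B4: 2-byte form → CA B4.
U+606C: 3-byte form → E6 81 AC.
U+E02D: 3-byte form → EE 80 AD.
U+0130: 2-byte form → C4 B0.
Concatenated (21 bytes): E5 94 AC EC A6 85 E2 98 91 D8 B9 CA B4 E6 81 AC EE 80 AD C4 B0.

E5 94 AC EC A6 85 E2 98 91 D8 B9 CA B4 E6 81 AC EE 80 AD C4 B0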